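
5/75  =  1/15  =  0.07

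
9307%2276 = 203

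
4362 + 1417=5779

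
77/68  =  77/68=   1.13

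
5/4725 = 1/945 = 0.00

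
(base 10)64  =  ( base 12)54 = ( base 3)2101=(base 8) 100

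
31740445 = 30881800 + 858645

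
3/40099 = 3/40099 =0.00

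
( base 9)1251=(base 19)2b6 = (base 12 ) 661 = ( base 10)937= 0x3A9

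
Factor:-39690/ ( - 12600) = 63/20 = 2^(  -  2)*3^2* 5^(  -  1) * 7^1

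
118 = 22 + 96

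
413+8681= 9094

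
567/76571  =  567/76571  =  0.01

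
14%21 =14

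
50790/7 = 50790/7 = 7255.71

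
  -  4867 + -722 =-5589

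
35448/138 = 5908/23 = 256.87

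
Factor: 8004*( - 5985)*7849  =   - 2^2*3^3*5^1*7^1 * 19^1 * 23^1*29^1 *47^1 * 167^1 = - 375998025060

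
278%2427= 278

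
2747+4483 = 7230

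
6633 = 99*67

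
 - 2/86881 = -2/86881 = - 0.00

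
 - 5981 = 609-6590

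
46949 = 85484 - 38535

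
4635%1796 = 1043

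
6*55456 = 332736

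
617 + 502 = 1119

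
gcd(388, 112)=4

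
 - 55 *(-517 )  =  28435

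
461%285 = 176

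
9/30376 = 9/30376 = 0.00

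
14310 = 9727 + 4583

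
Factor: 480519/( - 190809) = - 481/191 = - 13^1*37^1*191^( - 1) 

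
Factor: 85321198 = 2^1  *17^1* 59^1*42533^1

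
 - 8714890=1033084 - 9747974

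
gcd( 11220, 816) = 204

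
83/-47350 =  -  1 + 47267/47350 = - 0.00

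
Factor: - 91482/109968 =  - 2^( - 3)*29^ (-1)*193^1  =  - 193/232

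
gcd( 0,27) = 27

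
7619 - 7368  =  251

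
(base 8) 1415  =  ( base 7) 2164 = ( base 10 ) 781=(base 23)1am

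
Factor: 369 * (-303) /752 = - 111807/752 = -  2^ ( - 4)*3^3* 41^1*47^ ( - 1)*101^1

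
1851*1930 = 3572430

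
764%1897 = 764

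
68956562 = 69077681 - 121119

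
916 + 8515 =9431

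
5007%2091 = 825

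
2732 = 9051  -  6319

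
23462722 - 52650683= - 29187961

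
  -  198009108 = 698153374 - 896162482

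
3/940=3/940 = 0.00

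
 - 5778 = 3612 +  - 9390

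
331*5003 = 1655993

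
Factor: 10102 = 2^1*5051^1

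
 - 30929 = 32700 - 63629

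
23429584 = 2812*8332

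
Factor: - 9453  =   - 3^1*23^1*137^1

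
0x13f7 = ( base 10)5111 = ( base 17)10bb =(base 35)461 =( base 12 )2B5B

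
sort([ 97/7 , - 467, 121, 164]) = [-467,97/7, 121,164 ]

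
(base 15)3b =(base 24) 28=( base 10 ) 56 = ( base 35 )1l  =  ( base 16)38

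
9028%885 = 178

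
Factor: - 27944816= - 2^4 * 23^1*75937^1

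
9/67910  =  9/67910=0.00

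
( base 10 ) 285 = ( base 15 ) 140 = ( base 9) 346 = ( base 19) f0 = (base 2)100011101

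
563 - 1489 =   -  926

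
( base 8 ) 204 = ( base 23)5h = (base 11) 110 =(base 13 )a2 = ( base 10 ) 132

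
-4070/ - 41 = 99 + 11/41 = 99.27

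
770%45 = 5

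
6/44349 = 2/14783  =  0.00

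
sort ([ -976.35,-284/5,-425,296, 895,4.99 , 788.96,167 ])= [ - 976.35 , - 425,  -  284/5,4.99, 167 , 296,788.96,895]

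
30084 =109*276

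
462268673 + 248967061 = 711235734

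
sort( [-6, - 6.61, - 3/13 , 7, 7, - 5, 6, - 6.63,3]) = [ - 6.63,  -  6.61,-6, - 5, - 3/13 , 3, 6,7, 7 ] 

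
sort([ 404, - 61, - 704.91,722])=[-704.91,-61,404, 722 ]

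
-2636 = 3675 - 6311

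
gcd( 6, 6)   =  6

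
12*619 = 7428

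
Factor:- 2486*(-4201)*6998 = 73084914628 = 2^2*11^1*113^1*3499^1*4201^1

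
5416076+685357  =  6101433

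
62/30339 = 62/30339 = 0.00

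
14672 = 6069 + 8603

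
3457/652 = 5 + 197/652 = 5.30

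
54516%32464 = 22052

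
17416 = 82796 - 65380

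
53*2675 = 141775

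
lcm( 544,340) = 2720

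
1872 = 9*208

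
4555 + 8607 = 13162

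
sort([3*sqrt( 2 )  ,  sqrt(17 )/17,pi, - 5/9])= [-5/9,sqrt ( 17)/17 , pi,3 * sqrt(2 )]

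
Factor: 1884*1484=2^4*  3^1*7^1 * 53^1*157^1 = 2795856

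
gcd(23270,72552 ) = 2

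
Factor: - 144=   -  2^4*3^2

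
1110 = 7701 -6591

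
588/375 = 1  +  71/125 =1.57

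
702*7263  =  5098626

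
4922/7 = 4922/7 = 703.14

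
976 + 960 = 1936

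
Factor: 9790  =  2^1*5^1*11^1 * 89^1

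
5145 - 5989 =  - 844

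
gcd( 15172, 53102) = 7586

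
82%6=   4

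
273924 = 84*3261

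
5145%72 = 33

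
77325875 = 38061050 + 39264825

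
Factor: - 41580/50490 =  - 2^1*7^1*17^( - 1 ) = -14/17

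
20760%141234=20760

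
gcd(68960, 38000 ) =80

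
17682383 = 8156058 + 9526325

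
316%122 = 72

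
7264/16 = 454 =454.00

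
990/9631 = 990/9631 = 0.10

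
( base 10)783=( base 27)120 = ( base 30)q3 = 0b1100001111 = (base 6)3343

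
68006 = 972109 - 904103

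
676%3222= 676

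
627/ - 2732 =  - 1  +  2105/2732 = - 0.23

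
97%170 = 97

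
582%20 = 2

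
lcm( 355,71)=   355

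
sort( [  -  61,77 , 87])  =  [ - 61, 77,87]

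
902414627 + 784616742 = 1687031369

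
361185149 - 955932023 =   -  594746874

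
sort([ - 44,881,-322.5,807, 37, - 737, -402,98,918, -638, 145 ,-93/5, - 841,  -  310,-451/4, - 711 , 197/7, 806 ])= [ -841,- 737, - 711, - 638, - 402,- 322.5 , - 310, - 451/4, - 44, -93/5,197/7,37 , 98, 145,806, 807,881,918 ] 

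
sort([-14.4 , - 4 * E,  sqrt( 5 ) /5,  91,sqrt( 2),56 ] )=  [ - 14.4, - 4 * E,  sqrt( 5)/5, sqrt( 2), 56,91 ] 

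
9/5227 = 9/5227 = 0.00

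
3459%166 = 139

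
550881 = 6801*81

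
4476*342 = 1530792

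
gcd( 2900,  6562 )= 2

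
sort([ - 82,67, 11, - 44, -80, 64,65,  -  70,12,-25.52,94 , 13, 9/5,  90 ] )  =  [ - 82,-80, - 70, - 44, - 25.52, 9/5, 11, 12, 13,64, 65, 67,90, 94] 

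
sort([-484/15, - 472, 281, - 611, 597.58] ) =[-611 , -472 , - 484/15,281  ,  597.58]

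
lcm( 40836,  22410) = 1837620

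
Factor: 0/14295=0^1 = 0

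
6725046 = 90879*74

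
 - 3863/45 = -3863/45 = - 85.84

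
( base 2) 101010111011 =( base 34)2cr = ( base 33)2h8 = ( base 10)2747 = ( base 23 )54A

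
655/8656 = 655/8656 = 0.08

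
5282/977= 5 + 397/977 = 5.41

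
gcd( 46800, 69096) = 24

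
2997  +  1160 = 4157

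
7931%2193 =1352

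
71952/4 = 17988  =  17988.00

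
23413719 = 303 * 77273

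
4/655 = 4/655 =0.01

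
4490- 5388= - 898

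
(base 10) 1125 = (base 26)1h7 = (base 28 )1c5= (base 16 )465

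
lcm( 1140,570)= 1140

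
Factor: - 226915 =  - 5^1  *  13^1 * 3491^1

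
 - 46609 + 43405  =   - 3204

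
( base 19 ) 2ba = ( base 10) 941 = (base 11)786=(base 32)td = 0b1110101101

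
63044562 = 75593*834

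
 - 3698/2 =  - 1849 = -1849.00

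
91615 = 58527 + 33088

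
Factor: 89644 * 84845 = 7605845180 = 2^2*5^1*71^1 * 73^1*239^1 * 307^1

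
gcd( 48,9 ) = 3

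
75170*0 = 0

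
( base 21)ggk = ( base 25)blc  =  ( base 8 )16364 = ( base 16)1cf4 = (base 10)7412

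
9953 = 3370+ 6583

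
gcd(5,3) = 1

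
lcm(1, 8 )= 8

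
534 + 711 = 1245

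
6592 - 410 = 6182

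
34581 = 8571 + 26010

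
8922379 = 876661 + 8045718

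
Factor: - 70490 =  - 2^1*5^1*7^1*19^1*53^1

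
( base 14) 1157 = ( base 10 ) 3017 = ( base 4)233021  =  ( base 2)101111001001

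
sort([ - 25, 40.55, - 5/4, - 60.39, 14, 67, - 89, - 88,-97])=[ - 97, - 89, - 88, - 60.39, - 25, - 5/4,14,40.55,67]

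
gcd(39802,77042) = 14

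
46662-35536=11126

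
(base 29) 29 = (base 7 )124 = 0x43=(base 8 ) 103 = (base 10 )67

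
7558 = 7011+547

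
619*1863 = 1153197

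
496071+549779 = 1045850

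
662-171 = 491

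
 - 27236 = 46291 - 73527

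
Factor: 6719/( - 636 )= -2^( - 2) *3^( - 1 ) * 53^( - 1)*6719^1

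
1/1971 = 1/1971 = 0.00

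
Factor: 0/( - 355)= 0= 0^1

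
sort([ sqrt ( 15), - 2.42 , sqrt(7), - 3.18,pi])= [ - 3.18 , - 2.42,sqrt(7 ), pi, sqrt(15 )] 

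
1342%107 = 58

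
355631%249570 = 106061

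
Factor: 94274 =2^1* 47137^1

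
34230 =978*35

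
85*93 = 7905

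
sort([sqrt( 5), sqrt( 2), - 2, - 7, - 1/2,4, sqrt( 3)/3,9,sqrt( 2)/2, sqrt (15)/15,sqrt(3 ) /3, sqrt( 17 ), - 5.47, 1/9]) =[-7,  -  5.47  ,  -  2,  -  1/2, 1/9,  sqrt(15) /15,sqrt( 3)/3,sqrt( 3)/3, sqrt ( 2 ) /2  ,  sqrt( 2), sqrt( 5),4, sqrt( 17),  9 ]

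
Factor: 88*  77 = 2^3*7^1 * 11^2 = 6776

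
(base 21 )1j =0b101000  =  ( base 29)1b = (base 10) 40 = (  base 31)19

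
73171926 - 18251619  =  54920307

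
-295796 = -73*4052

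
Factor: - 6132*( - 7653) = 2^2*3^2*7^1 *73^1*2551^1 = 46928196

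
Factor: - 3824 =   -  2^4*239^1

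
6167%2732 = 703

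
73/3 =73/3=24.33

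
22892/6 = 3815 + 1/3 = 3815.33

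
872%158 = 82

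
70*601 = 42070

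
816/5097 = 272/1699 =0.16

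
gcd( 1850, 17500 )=50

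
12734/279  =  12734/279 = 45.64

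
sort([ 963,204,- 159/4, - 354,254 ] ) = [ - 354, - 159/4, 204,254,963 ] 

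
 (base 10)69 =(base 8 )105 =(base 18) 3F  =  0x45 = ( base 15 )49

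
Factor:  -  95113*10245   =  -974432685 = -3^1*5^1 * 227^1* 419^1 * 683^1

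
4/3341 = 4/3341 =0.00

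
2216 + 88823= 91039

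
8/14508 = 2/3627 = 0.00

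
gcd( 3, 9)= 3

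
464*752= 348928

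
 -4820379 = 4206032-9026411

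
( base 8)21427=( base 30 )9td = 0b10001100010111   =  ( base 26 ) D7D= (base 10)8983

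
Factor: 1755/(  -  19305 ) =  - 1/11 = - 11^( - 1)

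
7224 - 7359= - 135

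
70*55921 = 3914470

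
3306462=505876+2800586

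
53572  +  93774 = 147346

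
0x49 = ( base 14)53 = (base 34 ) 25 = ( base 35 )23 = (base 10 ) 73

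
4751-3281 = 1470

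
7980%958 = 316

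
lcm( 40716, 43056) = 3745872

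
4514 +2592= 7106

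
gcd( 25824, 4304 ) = 4304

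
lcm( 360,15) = 360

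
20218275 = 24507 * 825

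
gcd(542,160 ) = 2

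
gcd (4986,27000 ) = 18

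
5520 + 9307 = 14827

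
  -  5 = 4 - 9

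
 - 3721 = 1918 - 5639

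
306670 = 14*21905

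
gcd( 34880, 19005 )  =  5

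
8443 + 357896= 366339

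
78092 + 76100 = 154192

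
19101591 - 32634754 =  - 13533163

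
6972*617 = 4301724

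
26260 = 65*404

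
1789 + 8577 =10366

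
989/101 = 989/101 = 9.79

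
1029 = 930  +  99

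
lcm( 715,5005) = 5005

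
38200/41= 38200/41 =931.71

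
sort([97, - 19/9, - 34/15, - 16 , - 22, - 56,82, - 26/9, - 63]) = [ -63,-56, -22,-16,  -  26/9,-34/15, - 19/9,82, 97]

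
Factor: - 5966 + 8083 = 2117 = 29^1*73^1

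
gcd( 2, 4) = 2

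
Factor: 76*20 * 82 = 124640 = 2^5*5^1*19^1* 41^1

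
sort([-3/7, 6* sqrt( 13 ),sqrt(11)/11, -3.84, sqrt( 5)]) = [ - 3.84,-3/7,sqrt( 11 )/11,sqrt( 5 ) , 6 *sqrt( 13 )]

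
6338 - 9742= -3404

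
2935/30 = 97 + 5/6  =  97.83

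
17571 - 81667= - 64096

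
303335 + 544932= 848267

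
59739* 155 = 9259545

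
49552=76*652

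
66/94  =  33/47 =0.70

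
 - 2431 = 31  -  2462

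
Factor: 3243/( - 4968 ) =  - 47/72 = - 2^( - 3 )*3^( - 2 )*47^1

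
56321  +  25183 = 81504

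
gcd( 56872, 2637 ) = 1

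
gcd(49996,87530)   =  2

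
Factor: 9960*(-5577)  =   - 55546920= -2^3*3^2*5^1*11^1*13^2*83^1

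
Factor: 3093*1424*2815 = 12398476080 = 2^4*3^1 *5^1*89^1*563^1 * 1031^1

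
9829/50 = 196 + 29/50 = 196.58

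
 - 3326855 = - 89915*37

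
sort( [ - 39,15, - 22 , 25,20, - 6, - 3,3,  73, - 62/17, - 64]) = [ - 64 , - 39, - 22,  -  6,-62/17,-3,3,15,20, 25, 73] 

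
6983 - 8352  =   -1369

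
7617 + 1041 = 8658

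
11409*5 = 57045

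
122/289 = 122/289=0.42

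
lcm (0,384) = 0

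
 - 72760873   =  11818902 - 84579775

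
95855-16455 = 79400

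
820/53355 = 164/10671 = 0.02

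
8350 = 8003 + 347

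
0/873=0 = 0.00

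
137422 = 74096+63326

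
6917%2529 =1859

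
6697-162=6535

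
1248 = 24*52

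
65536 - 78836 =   -  13300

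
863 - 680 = 183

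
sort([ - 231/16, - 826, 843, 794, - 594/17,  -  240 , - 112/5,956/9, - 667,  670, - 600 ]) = [ - 826, - 667, - 600, - 240, - 594/17, - 112/5, - 231/16, 956/9 , 670, 794,843]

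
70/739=70/739 = 0.09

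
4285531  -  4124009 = 161522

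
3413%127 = 111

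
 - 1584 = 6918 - 8502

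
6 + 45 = 51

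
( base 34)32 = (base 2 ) 1101000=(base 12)88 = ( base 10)104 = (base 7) 206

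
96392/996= 24098/249 = 96.78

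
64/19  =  64/19 = 3.37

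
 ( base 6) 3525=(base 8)1515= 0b1101001101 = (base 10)845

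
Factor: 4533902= 2^1 *47^1*139^1*347^1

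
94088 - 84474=9614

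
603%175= 78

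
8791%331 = 185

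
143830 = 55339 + 88491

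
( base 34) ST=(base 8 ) 1725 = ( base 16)3d5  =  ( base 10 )981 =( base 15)456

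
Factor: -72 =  - 2^3*3^2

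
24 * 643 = 15432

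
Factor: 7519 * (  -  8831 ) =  - 66400289 = - 73^1 * 103^1 *8831^1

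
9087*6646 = 60392202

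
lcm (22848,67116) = 1073856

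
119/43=119/43 =2.77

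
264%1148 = 264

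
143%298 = 143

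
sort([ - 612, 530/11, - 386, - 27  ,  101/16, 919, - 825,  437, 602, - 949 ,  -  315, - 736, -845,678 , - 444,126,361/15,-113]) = [- 949,-845, - 825,-736, - 612, - 444, - 386, - 315,- 113, - 27, 101/16, 361/15,530/11,126,437,602,678,919]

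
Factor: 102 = 2^1*3^1*17^1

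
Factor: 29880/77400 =83/215= 5^( - 1)*43^( - 1)*83^1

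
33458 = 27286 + 6172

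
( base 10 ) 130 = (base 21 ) 64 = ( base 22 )5K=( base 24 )5a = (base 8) 202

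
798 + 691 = 1489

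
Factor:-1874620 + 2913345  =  5^2*41549^1 = 1038725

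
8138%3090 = 1958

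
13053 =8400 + 4653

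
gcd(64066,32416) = 2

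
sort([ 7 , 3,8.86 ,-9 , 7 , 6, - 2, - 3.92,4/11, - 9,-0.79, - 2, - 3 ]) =[ - 9,-9 , - 3.92, - 3,-2,-2, -0.79,4/11,3, 6 , 7,7,8.86] 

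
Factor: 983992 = 2^3*47^1*2617^1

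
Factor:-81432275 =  - 5^2*3257291^1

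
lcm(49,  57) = 2793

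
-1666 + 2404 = 738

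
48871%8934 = 4201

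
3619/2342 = 3619/2342 = 1.55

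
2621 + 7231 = 9852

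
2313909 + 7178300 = 9492209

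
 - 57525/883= - 66  +  753/883= -65.15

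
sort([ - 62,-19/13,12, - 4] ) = [ - 62, - 4 ,- 19/13,12] 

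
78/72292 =39/36146 = 0.00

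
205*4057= 831685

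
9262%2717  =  1111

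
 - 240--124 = -116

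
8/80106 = 4/40053=0.00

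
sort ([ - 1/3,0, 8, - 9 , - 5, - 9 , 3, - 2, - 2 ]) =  [ - 9, - 9, - 5, - 2, - 2, - 1/3 , 0,3,8 ]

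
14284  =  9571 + 4713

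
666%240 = 186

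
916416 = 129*7104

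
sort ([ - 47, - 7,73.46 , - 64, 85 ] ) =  [-64, - 47,- 7,73.46,85]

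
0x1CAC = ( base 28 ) 9A4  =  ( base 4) 1302230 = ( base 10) 7340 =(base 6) 53552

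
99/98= 1 +1/98= 1.01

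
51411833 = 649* 79217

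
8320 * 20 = 166400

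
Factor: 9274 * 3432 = 31828368 = 2^4*3^1*11^1*13^1*4637^1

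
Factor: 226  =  2^1*113^1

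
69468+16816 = 86284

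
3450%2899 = 551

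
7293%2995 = 1303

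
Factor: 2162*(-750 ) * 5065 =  - 2^2*3^1*5^4*23^1*47^1*1013^1 = - 8212897500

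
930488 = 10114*92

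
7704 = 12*642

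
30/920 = 3/92  =  0.03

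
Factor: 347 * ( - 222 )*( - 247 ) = 19027398  =  2^1*3^1*13^1*19^1  *37^1* 347^1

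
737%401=336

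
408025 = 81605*5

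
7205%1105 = 575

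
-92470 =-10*9247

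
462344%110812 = 19096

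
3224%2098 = 1126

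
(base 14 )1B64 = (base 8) 11574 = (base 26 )79M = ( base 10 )4988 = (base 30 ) 5G8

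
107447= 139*773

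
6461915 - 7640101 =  - 1178186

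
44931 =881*51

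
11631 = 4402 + 7229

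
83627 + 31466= 115093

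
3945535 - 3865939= 79596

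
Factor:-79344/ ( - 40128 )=2^(  -  2)*3^1*11^( - 1)*29^1 = 87/44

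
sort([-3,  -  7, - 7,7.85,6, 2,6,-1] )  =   [-7,  -  7,-3, - 1,2,6,  6, 7.85 ] 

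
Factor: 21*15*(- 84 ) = -2^2*3^3*5^1*7^2 = - 26460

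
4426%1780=866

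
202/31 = 202/31 = 6.52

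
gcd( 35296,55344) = 16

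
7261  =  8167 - 906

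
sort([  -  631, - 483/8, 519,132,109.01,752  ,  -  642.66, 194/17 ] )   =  [ - 642.66, - 631, - 483/8, 194/17,109.01,132,519,  752 ]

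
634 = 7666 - 7032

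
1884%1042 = 842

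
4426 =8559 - 4133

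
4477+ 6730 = 11207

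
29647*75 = 2223525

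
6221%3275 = 2946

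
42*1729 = 72618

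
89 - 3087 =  - 2998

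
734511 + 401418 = 1135929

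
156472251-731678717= - 575206466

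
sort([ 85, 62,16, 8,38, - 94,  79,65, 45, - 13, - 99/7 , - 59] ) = [- 94, - 59, - 99/7, - 13,8,16,38,45,62, 65,79,85]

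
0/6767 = 0 = 0.00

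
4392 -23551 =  - 19159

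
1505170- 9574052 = - 8068882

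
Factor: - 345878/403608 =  - 689/804 =-2^( - 2 )*3^( - 1 )*13^1*53^1*67^(  -  1 )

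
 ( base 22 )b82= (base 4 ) 1111332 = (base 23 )A95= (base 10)5502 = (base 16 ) 157e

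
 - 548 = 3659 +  - 4207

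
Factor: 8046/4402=4023/2201 = 3^3*31^( - 1 )*71^ ( - 1)*149^1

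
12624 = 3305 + 9319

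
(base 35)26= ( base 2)1001100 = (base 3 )2211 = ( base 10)76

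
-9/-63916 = 9/63916  =  0.00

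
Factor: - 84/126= - 2/3 =- 2^1*3^( - 1)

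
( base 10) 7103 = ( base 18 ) 13gb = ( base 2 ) 1101110111111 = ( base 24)c7n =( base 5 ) 211403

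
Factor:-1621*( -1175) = 1904675 = 5^2  *47^1*1621^1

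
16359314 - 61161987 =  - 44802673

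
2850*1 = 2850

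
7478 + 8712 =16190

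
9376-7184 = 2192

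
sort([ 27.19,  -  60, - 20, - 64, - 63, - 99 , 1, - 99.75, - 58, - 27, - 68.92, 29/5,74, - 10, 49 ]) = [ - 99.75, - 99, - 68.92, - 64, - 63, - 60, - 58, - 27, - 20, - 10,1, 29/5, 27.19, 49, 74]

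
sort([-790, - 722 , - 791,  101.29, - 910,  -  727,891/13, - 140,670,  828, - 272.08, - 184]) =[-910, -791, - 790, - 727, - 722,- 272.08, - 184, - 140, 891/13,101.29,670,  828]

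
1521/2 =1521/2 = 760.50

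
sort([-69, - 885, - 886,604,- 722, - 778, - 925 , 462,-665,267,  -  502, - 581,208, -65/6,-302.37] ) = [ - 925,-886 ,  -  885, -778,  -  722, - 665, - 581, - 502,-302.37, - 69, -65/6,208  ,  267,462,604] 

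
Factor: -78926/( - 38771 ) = 2^1 * 19^1*31^1*67^1*137^(-1 )*283^(- 1 ) 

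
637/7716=637/7716 = 0.08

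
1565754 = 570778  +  994976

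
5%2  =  1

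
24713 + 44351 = 69064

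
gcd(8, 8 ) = 8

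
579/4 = 144+3/4=144.75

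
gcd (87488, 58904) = 8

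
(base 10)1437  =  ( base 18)47F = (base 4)112131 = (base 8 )2635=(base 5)21222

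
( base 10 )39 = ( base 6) 103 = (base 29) 1a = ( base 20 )1J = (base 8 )47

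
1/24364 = 1/24364 = 0.00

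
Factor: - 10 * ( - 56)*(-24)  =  -2^7*3^1*5^1*7^1  =  - 13440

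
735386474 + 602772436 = 1338158910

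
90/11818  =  45/5909  =  0.01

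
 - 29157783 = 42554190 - 71711973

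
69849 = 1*69849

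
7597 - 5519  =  2078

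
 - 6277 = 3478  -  9755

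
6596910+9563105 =16160015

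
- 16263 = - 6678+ - 9585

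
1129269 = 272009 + 857260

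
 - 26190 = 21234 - 47424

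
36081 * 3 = 108243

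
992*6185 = 6135520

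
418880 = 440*952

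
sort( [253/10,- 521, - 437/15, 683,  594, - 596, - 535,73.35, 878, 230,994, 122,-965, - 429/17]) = [ - 965, - 596, - 535, - 521, - 437/15,-429/17, 253/10, 73.35, 122,  230, 594, 683, 878, 994]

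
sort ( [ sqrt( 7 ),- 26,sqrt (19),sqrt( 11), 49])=[-26, sqrt( 7), sqrt(11 ), sqrt (19), 49 ] 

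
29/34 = 29/34 = 0.85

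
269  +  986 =1255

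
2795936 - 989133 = 1806803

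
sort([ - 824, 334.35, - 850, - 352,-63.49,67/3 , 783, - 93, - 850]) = [ - 850, - 850, - 824, - 352 , - 93, - 63.49,67/3,  334.35,  783]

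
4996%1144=420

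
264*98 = 25872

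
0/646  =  0=0.00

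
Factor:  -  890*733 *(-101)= 2^1  *  5^1*89^1*101^1*733^1=65889370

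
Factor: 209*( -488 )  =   - 101992 = - 2^3* 11^1 * 19^1* 61^1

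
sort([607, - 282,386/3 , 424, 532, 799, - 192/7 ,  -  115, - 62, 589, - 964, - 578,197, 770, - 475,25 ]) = [ - 964, - 578,  -  475,  -  282,-115,  -  62, - 192/7, 25 , 386/3,197, 424 , 532, 589, 607, 770,799] 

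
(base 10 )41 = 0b101001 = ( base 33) 18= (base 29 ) 1C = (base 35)16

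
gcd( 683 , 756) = 1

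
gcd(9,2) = 1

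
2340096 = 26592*88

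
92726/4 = 46363/2 = 23181.50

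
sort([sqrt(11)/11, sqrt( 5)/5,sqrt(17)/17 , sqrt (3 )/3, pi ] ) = [sqrt(17) /17, sqrt( 11)/11, sqrt(5)/5, sqrt( 3)/3,pi]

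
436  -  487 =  - 51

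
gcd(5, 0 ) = 5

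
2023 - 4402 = - 2379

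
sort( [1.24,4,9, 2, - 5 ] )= [  -  5, 1.24, 2 , 4,9 ] 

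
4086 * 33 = 134838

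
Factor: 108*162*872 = 2^6*3^7*109^1 = 15256512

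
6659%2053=500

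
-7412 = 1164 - 8576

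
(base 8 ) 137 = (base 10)95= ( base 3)10112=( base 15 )65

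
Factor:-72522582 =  - 2^1*3^1 * 11^1 * 19^1*151^1* 383^1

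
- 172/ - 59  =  2 + 54/59=2.92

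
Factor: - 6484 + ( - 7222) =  - 2^1 * 7^1*11^1*89^1 = -13706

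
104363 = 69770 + 34593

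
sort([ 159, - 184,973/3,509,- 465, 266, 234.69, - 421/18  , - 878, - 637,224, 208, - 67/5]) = [-878, - 637, - 465, -184,  -  421/18, - 67/5,159,  208,224,234.69, 266, 973/3,509]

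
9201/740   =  12 + 321/740=12.43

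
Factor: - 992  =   - 2^5*31^1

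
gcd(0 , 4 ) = 4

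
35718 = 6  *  5953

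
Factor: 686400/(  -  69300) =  - 208/21 = - 2^4*3^( - 1 )*7^( -1 )*  13^1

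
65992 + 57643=123635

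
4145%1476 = 1193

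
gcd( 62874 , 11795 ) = 7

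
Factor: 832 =2^6 * 13^1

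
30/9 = 3 + 1/3= 3.33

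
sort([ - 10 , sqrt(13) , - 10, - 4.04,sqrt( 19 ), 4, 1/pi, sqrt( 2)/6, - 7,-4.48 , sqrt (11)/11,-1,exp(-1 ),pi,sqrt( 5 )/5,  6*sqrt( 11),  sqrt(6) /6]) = [  -  10, - 10,  -  7, - 4.48  , - 4.04, - 1,sqrt ( 2) /6,  sqrt( 11 )/11,  1/pi,exp( - 1),sqrt( 6)/6, sqrt( 5)/5, pi,sqrt( 13),4,sqrt( 19 ), 6*sqrt( 11) ]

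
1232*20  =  24640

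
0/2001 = 0=0.00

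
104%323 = 104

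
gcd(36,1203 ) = 3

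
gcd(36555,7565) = 5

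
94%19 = 18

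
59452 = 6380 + 53072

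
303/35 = 8+23/35 = 8.66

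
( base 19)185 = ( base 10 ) 518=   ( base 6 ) 2222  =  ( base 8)1006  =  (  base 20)15I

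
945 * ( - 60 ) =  - 56700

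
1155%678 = 477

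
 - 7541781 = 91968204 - 99509985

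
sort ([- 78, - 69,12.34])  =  [ - 78, - 69,12.34 ]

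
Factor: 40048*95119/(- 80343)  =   - 3809325712/80343  =  -2^4*3^( - 2)*73^1*79^ (  -  1) * 113^( - 1 )*1303^1*2503^1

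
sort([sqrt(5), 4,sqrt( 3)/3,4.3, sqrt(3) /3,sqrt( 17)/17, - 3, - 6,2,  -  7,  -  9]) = [  -  9, - 7, - 6, - 3,sqrt(17)/17,  sqrt(3)/3,sqrt(3 ) /3,  2,sqrt( 5) , 4  ,  4.3]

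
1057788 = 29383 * 36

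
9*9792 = 88128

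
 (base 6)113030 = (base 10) 9738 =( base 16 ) 260A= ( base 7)40251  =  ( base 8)23012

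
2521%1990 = 531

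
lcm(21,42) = 42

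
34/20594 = 17/10297  =  0.00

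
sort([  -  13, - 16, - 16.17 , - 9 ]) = [ - 16.17, - 16, - 13  ,- 9]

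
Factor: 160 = 2^5*5^1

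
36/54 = 2/3   =  0.67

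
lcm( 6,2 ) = 6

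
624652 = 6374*98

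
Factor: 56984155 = 5^1*11396831^1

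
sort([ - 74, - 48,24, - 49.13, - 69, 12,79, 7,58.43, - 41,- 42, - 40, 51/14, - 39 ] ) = [ - 74, - 69, -49.13 , - 48, - 42, - 41, - 40, - 39, 51/14, 7, 12, 24, 58.43, 79 ] 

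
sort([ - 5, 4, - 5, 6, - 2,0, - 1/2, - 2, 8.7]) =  [ - 5, - 5, - 2, - 2,- 1/2, 0, 4, 6,8.7] 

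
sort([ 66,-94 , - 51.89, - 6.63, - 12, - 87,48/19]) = [ - 94,-87, -51.89, - 12, - 6.63, 48/19,66 ]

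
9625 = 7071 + 2554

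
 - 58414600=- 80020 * 730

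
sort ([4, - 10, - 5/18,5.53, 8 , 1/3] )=[ - 10 , - 5/18,1/3 , 4,5.53, 8 ]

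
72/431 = 72/431  =  0.17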